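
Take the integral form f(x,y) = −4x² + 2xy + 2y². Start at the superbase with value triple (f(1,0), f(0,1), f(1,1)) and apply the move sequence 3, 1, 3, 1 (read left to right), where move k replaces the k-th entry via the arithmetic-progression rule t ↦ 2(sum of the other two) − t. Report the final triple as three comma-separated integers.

start (-4,2,0) = (f(1,0),f(0,1),f(1,1))
replace slot 3: 2·((-4)+2) − 0 = -4 → (-4,2,-4)
replace slot 1: 2·(2+(-4)) − (-4) = 0 → (0,2,-4)
replace slot 3: 2·(0+2) − (-4) = 8 → (0,2,8)
replace slot 1: 2·(2+8) − 0 = 20 → (20,2,8)

20,2,8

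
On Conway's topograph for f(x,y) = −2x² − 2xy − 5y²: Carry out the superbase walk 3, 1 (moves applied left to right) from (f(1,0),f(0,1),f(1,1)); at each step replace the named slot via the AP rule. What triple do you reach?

start (-2,-5,-9) = (f(1,0),f(0,1),f(1,1))
replace slot 3: 2·((-2)+(-5)) − (-9) = -5 → (-2,-5,-5)
replace slot 1: 2·((-5)+(-5)) − (-2) = -18 → (-18,-5,-5)

-18,-5,-5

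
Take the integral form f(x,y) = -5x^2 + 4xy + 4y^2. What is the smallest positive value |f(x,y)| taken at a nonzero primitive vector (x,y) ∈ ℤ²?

river: ρ → (4,4,-5)
river: ρ → (-5,6,3)
river: ρ → (3,6,-5)
river: ρ → (-5,4,4)
closes: descent 0, river 4
min |a| on river = 3

3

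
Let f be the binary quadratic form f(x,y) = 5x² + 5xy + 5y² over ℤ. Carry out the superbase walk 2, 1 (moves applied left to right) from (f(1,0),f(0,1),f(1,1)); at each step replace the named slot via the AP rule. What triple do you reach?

start (5,5,15) = (f(1,0),f(0,1),f(1,1))
replace slot 2: 2·(5+15) − 5 = 35 → (5,35,15)
replace slot 1: 2·(35+15) − 5 = 95 → (95,35,15)

95,35,15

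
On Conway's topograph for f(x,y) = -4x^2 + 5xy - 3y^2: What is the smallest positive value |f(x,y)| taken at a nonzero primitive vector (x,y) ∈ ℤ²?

translate: b→3 (≡-5 mod 8), so (4,-5,3)→(4,3,2)
flip: (4,3,2)→(2,-3,4)
translate: b→1 (≡-3 mod 4), so (2,-3,4)→(2,1,3)
reduced (well bottom): (2,1,3) with a≤c, −a<b≤a
well minimum |f| = |-2| = 2 (negative-definite)

2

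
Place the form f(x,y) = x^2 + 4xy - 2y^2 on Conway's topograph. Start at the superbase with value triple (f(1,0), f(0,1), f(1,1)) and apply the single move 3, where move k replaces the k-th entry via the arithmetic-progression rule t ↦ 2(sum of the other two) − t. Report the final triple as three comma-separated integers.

start (1,-2,3) = (f(1,0),f(0,1),f(1,1))
replace slot 3: 2·(1+(-2)) − 3 = -5 → (1,-2,-5)

1,-2,-5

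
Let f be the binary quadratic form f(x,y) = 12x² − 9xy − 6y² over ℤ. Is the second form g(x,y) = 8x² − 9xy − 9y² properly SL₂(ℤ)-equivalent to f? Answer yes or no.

D₁ = 369, D₂ = 369
river cycle of f (length 10): (-6, 9, 12), (12, 15, -3), (-3, 15, 12), (12, 9, -6), (-6, 15, 6), (6, 9, -12), (-12, 15, 3), (3, 15, -12), (-12, 9, 6), (6, 15, -6)
river cycle of g (length 16): (-9, 9, 8), (8, 7, -10), (-10, 13, 5), (5, 17, -4), (-4, 15, 9), (9, 3, -10), (-10, 17, 2), (2, 19, -1), (-1, 19, 2), (2, 17, -10), … (6 more)
cycles differ ⇒ inequivalent

no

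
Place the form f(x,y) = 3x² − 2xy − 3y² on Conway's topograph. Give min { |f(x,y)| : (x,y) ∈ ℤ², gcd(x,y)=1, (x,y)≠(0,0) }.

descent: ρ → (-3,2,3)  [lands on river]
river: ρ → (3,4,-2)
river: ρ → (-2,4,3)
river: ρ → (3,2,-3)
river: ρ → (-3,4,2)
river: ρ → (2,4,-3)
closes: descent 1, river 6
min |a| on river = 2

2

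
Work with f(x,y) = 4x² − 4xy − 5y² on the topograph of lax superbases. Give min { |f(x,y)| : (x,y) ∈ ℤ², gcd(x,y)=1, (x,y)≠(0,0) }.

descent: ρ → (-5,4,4)  [lands on river]
river: ρ → (4,4,-5)
river: ρ → (-5,6,3)
river: ρ → (3,6,-5)
closes: descent 1, river 4
min |a| on river = 3

3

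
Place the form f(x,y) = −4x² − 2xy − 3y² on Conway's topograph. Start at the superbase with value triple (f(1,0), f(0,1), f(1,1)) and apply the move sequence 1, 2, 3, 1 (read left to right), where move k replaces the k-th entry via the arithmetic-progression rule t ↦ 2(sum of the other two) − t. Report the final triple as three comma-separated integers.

start (-4,-3,-9) = (f(1,0),f(0,1),f(1,1))
replace slot 1: 2·((-3)+(-9)) − (-4) = -20 → (-20,-3,-9)
replace slot 2: 2·((-20)+(-9)) − (-3) = -55 → (-20,-55,-9)
replace slot 3: 2·((-20)+(-55)) − (-9) = -141 → (-20,-55,-141)
replace slot 1: 2·((-55)+(-141)) − (-20) = -372 → (-372,-55,-141)

-372,-55,-141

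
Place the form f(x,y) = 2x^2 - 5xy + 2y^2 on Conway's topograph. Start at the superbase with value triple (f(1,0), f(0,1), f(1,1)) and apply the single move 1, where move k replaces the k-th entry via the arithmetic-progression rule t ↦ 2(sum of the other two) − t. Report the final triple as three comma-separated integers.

start (2,2,-1) = (f(1,0),f(0,1),f(1,1))
replace slot 1: 2·(2+(-1)) − 2 = 0 → (0,2,-1)

0,2,-1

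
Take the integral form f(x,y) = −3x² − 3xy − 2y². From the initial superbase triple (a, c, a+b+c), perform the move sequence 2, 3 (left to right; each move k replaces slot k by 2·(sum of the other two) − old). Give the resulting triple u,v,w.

start (-3,-2,-8) = (f(1,0),f(0,1),f(1,1))
replace slot 2: 2·((-3)+(-8)) − (-2) = -20 → (-3,-20,-8)
replace slot 3: 2·((-3)+(-20)) − (-8) = -38 → (-3,-20,-38)

-3,-20,-38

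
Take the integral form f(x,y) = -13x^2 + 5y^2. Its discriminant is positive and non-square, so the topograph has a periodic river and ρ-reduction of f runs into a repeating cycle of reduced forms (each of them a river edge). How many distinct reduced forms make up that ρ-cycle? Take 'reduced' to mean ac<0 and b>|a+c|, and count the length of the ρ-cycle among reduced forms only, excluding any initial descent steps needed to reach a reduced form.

D = 260, ⌊√D⌋ = 16
descent: ρ → (5,10,-8)  [lands on river]
river: ρ → (-8,6,7)
river: ρ → (7,8,-7)
river: ρ → (-7,6,8)
river: ρ → (8,10,-5)
river: ρ → (-5,10,8)
river: ρ → (8,6,-7)
river: ρ → (-7,8,7)
river: ρ → (7,6,-8)
river: ρ → (-8,10,5)
ρ-cycle length = 10 (tail of 1 descent step not counted)

10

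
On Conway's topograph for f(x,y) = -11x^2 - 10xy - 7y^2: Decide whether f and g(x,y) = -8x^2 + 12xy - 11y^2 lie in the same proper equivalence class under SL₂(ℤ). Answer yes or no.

D₁ = -208, D₂ = -208
f is negative-definite; reduce −f:
−f: flip: (11,10,7)→(7,-10,11)
−f: translate: b→4 (≡-10 mod 14), so (7,-10,11)→(7,4,8)
−f: reduced (well bottom): (7,4,8) with a≤c, −a<b≤a
flip sign back: reduced form of f is (-7,-4,-8)
g is negative-definite; reduce −g:
−g: translate: b→4 (≡-12 mod 16), so (8,-12,11)→(8,4,7)
−g: flip: (8,4,7)→(7,-4,8)
−g: reduced (well bottom): (7,-4,8) with a≤c, −a<b≤a
flip sign back: reduced form of g is (-7,4,-8)
reduced forms (-7, -4, -8) vs (-7, 4, -8) ⇒ inequivalent

no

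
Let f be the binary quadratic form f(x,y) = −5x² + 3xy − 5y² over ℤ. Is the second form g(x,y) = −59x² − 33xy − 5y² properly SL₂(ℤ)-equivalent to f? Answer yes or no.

D₁ = -91, D₂ = -91
f is negative-definite; reduce −f:
−f: flip: (5,-3,5)→(5,3,5)
−f: reduced (well bottom): (5,3,5) with a≤c, −a<b≤a
flip sign back: reduced form of f is (-5,-3,-5)
g is negative-definite; reduce −g:
−g: flip: (59,33,5)→(5,-33,59)
−g: translate: b→-3 (≡-33 mod 10), so (5,-33,59)→(5,-3,5)
−g: flip: (5,-3,5)→(5,3,5)
−g: reduced (well bottom): (5,3,5) with a≤c, −a<b≤a
flip sign back: reduced form of g is (-5,-3,-5)
reduced forms (-5, -3, -5) vs (-5, -3, -5) ⇒ equivalent

yes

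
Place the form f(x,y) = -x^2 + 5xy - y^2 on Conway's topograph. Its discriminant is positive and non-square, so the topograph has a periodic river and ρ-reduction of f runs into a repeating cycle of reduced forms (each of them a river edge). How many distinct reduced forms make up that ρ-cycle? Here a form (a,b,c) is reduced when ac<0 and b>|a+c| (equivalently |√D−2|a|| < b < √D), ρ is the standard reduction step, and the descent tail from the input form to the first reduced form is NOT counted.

D = 21, ⌊√D⌋ = 4
descent: ρ → (-1,3,3)  [lands on river]
river: ρ → (3,3,-1)
ρ-cycle length = 2 (tail of 1 descent step not counted)

2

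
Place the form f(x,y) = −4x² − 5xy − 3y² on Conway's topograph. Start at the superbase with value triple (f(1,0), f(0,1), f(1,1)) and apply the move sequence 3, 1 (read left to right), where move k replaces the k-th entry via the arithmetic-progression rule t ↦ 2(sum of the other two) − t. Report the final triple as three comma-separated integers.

start (-4,-3,-12) = (f(1,0),f(0,1),f(1,1))
replace slot 3: 2·((-4)+(-3)) − (-12) = -2 → (-4,-3,-2)
replace slot 1: 2·((-3)+(-2)) − (-4) = -6 → (-6,-3,-2)

-6,-3,-2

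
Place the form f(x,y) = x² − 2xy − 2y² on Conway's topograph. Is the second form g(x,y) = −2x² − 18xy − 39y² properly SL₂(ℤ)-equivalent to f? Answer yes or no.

D₁ = 12, D₂ = 12
river cycle of f (length 2): (-2, 2, 1), (1, 2, -2)
river cycle of g (length 2): (-2, 2, 1), (1, 2, -2)
cycles coincide ⇒ equivalent

yes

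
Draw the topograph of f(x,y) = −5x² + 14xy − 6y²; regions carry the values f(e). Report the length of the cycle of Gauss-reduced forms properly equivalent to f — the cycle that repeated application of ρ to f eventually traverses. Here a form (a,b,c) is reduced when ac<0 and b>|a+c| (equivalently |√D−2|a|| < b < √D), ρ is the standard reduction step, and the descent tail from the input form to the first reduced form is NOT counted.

D = 76, ⌊√D⌋ = 8
descent: ρ → (-6,-2,3)
descent: ρ → (3,8,-1)  [lands on river]
river: ρ → (-1,8,3)
river: ρ → (3,4,-5)
river: ρ → (-5,6,2)
river: ρ → (2,6,-5)
river: ρ → (-5,4,3)
ρ-cycle length = 6 (tail of 2 descent steps not counted)

6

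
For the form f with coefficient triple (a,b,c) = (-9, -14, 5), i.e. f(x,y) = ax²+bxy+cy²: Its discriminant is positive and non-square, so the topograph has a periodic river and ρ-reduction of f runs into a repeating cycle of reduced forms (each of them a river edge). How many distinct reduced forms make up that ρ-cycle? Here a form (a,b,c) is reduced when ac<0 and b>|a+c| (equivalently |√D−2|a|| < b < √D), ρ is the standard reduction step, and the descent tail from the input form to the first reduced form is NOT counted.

D = 376, ⌊√D⌋ = 19
descent: ρ → (5,14,-9)  [lands on river]
river: ρ → (-9,4,10)
river: ρ → (10,16,-3)
river: ρ → (-3,14,15)
river: ρ → (15,16,-2)
river: ρ → (-2,16,15)
river: ρ → (15,14,-3)
river: ρ → (-3,16,10)
river: ρ → (10,4,-9)
river: ρ → (-9,14,5)
river: ρ → (5,16,-6)
river: ρ → (-6,8,13)
river: ρ → (13,18,-1)
river: ρ → (-1,18,13)
river: ρ → (13,8,-6)
river: ρ → (-6,16,5)
ρ-cycle length = 16 (tail of 1 descent step not counted)

16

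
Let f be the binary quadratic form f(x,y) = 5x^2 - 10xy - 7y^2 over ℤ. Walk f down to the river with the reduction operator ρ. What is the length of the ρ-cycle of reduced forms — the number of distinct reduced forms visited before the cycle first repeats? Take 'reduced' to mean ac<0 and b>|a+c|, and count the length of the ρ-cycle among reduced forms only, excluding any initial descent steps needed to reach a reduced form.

D = 240, ⌊√D⌋ = 15
descent: ρ → (-7,10,5)  [lands on river]
river: ρ → (5,10,-7)
river: ρ → (-7,4,8)
river: ρ → (8,12,-3)
river: ρ → (-3,12,8)
river: ρ → (8,4,-7)
ρ-cycle length = 6 (tail of 1 descent step not counted)

6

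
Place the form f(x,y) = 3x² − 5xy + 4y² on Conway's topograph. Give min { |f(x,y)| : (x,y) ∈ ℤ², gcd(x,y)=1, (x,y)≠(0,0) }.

translate: b→1 (≡-5 mod 6), so (3,-5,4)→(3,1,2)
flip: (3,1,2)→(2,-1,3)
reduced (well bottom): (2,-1,3) with a≤c, −a<b≤a
well minimum = a = 2

2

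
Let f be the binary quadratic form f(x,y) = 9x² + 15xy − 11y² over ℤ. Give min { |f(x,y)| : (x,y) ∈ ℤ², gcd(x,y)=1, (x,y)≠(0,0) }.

river: ρ → (-11,7,13)
river: ρ → (13,19,-5)
river: ρ → (-5,21,9)
river: ρ → (9,15,-11)
closes: descent 0, river 4
min |a| on river = 5

5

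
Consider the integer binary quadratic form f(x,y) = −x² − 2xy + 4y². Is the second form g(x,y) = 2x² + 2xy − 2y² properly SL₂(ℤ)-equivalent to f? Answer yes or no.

D₁ = 20, D₂ = 20
river cycle of f (length 2): (-1, 4, 1), (1, 4, -1)
river cycle of g (length 2): (-2, 2, 2), (2, 2, -2)
cycles differ ⇒ inequivalent

no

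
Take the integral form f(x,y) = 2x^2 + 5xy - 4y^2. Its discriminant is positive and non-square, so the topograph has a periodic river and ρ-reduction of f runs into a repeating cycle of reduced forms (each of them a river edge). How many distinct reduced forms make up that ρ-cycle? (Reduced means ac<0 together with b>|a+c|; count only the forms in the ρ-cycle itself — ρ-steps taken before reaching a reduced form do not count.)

D = 57, ⌊√D⌋ = 7
river: ρ → (-4,3,3)
river: ρ → (3,3,-4)
river: ρ → (-4,5,2)
river: ρ → (2,7,-1)
river: ρ → (-1,7,2)
river: ρ → (2,5,-4)
ρ-cycle length = 6 (tail of 0 descent steps not counted)

6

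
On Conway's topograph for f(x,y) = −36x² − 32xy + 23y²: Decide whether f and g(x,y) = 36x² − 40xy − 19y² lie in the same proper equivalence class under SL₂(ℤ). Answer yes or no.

D₁ = 4336, D₂ = 4336
river cycle of f (length 44): (23, 32, -36), (-36, 40, 19), (19, 36, -40), (-40, 44, 15), (15, 46, -37), (-37, 28, 24), (24, 20, -41), (-41, 62, 3), (3, 64, -20), (-20, 56, 15), … (34 more)
river cycle of g (length 44): (-19, 40, 36), (36, 32, -23), (-23, 60, 8), (8, 52, -51), (-51, 50, 9), (9, 58, -27), (-27, 50, 17), (17, 52, -24), (-24, 44, 25), (25, 56, -12), … (34 more)
cycles differ ⇒ inequivalent

no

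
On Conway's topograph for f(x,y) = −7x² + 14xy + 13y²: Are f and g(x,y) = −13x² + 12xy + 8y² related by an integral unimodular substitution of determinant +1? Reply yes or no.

D₁ = 560, D₂ = 560
river cycle of f (length 6): (13, 12, -8), (-8, 20, 5), (5, 20, -8), (-8, 12, 13), (13, 14, -7), (-7, 14, 13)
river cycle of g (length 6): (8, 20, -5), (-5, 20, 8), (8, 12, -13), (-13, 14, 7), (7, 14, -13), (-13, 12, 8)
cycles differ ⇒ inequivalent

no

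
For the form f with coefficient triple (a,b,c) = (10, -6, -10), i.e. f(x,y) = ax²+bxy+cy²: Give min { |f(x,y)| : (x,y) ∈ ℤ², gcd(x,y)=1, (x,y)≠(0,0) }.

descent: ρ → (-10,6,10)  [lands on river]
river: ρ → (10,14,-6)
river: ρ → (-6,10,14)
river: ρ → (14,18,-2)
river: ρ → (-2,18,14)
river: ρ → (14,10,-6)
river: ρ → (-6,14,10)
river: ρ → (10,6,-10)
river: ρ → (-10,14,6)
river: ρ → (6,10,-14)
river: ρ → (-14,18,2)
river: ρ → (2,18,-14)
river: ρ → (-14,10,6)
river: ρ → (6,14,-10)
closes: descent 1, river 14
min |a| on river = 2

2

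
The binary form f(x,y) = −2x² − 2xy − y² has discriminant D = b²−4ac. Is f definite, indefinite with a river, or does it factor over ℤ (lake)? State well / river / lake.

D = b²−4ac = (-2)² − 4·(-2)·(-1) = -4
D < 0 ⇒ definite ⇒ every region one sign ⇒ single well

well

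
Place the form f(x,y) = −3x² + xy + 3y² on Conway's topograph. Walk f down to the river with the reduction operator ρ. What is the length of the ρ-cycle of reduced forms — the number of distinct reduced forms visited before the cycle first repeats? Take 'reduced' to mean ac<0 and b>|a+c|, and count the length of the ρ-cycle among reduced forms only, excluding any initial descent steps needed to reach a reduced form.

D = 37, ⌊√D⌋ = 6
river: ρ → (3,5,-1)
river: ρ → (-1,5,3)
river: ρ → (3,1,-3)
river: ρ → (-3,5,1)
river: ρ → (1,5,-3)
river: ρ → (-3,1,3)
ρ-cycle length = 6 (tail of 0 descent steps not counted)

6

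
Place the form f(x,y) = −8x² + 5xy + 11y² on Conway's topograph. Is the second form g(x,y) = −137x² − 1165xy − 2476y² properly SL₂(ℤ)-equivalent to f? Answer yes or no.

D₁ = 377, D₂ = 377
river cycle of f (length 6): (11, 17, -2), (-2, 19, 2), (2, 17, -11), (-11, 5, 8), (8, 11, -8), (-8, 5, 11)
river cycle of g (length 6): (-8, 5, 11), (11, 17, -2), (-2, 19, 2), (2, 17, -11), (-11, 5, 8), (8, 11, -8)
cycles coincide ⇒ equivalent

yes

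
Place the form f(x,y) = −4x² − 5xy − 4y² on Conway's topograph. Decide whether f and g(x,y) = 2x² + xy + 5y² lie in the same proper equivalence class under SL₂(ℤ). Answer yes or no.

D₁ = -39, D₂ = -39
f is negative-definite; reduce −f:
−f: translate: b→-3 (≡5 mod 8), so (4,5,4)→(4,-3,3)
−f: flip: (4,-3,3)→(3,3,4)
−f: reduced (well bottom): (3,3,4) with a≤c, −a<b≤a
flip sign back: reduced form of f is (-3,-3,-4)
g: reduced (well bottom): (2,1,5) with a≤c, −a<b≤a
reduced forms (-3, -3, -4) vs (2, 1, 5) ⇒ inequivalent

no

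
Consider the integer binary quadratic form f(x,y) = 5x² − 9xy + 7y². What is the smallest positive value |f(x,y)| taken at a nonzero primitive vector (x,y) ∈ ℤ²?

translate: b→1 (≡-9 mod 10), so (5,-9,7)→(5,1,3)
flip: (5,1,3)→(3,-1,5)
reduced (well bottom): (3,-1,5) with a≤c, −a<b≤a
well minimum = a = 3

3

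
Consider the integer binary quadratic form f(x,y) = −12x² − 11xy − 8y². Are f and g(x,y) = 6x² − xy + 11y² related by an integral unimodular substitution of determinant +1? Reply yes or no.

D₁ = -263, D₂ = -263
f is negative-definite; reduce −f:
−f: flip: (12,11,8)→(8,-11,12)
−f: translate: b→5 (≡-11 mod 16), so (8,-11,12)→(8,5,9)
−f: reduced (well bottom): (8,5,9) with a≤c, −a<b≤a
flip sign back: reduced form of f is (-8,-5,-9)
g: reduced (well bottom): (6,-1,11) with a≤c, −a<b≤a
reduced forms (-8, -5, -9) vs (6, -1, 11) ⇒ inequivalent

no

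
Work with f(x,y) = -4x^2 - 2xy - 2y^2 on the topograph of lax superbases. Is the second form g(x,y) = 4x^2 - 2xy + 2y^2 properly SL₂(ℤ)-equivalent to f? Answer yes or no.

D₁ = -28, D₂ = -28
f is negative-definite; reduce −f:
−f: flip: (4,2,2)→(2,-2,4)
−f: translate: b→2 (≡-2 mod 4), so (2,-2,4)→(2,2,4)
−f: reduced (well bottom): (2,2,4) with a≤c, −a<b≤a
flip sign back: reduced form of f is (-2,-2,-4)
g: flip: (4,-2,2)→(2,2,4)
g: reduced (well bottom): (2,2,4) with a≤c, −a<b≤a
reduced forms (-2, -2, -4) vs (2, 2, 4) ⇒ inequivalent

no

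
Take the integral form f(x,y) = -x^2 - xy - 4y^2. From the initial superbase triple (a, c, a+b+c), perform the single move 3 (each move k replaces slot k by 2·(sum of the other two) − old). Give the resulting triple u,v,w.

start (-1,-4,-6) = (f(1,0),f(0,1),f(1,1))
replace slot 3: 2·((-1)+(-4)) − (-6) = -4 → (-1,-4,-4)

-1,-4,-4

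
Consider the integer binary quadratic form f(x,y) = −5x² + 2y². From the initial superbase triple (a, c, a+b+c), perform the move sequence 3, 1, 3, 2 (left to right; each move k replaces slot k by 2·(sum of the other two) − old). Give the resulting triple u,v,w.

start (-5,2,-3) = (f(1,0),f(0,1),f(1,1))
replace slot 3: 2·((-5)+2) − (-3) = -3 → (-5,2,-3)
replace slot 1: 2·(2+(-3)) − (-5) = 3 → (3,2,-3)
replace slot 3: 2·(3+2) − (-3) = 13 → (3,2,13)
replace slot 2: 2·(3+13) − 2 = 30 → (3,30,13)

3,30,13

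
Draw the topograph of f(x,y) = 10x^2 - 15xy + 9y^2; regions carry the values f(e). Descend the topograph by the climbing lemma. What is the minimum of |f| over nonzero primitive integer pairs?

translate: b→5 (≡-15 mod 20), so (10,-15,9)→(10,5,4)
flip: (10,5,4)→(4,-5,10)
translate: b→3 (≡-5 mod 8), so (4,-5,10)→(4,3,9)
reduced (well bottom): (4,3,9) with a≤c, −a<b≤a
well minimum = a = 4

4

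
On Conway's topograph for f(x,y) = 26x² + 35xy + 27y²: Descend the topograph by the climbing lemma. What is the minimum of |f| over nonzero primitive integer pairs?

translate: b→-17 (≡35 mod 52), so (26,35,27)→(26,-17,18)
flip: (26,-17,18)→(18,17,26)
reduced (well bottom): (18,17,26) with a≤c, −a<b≤a
well minimum = a = 18

18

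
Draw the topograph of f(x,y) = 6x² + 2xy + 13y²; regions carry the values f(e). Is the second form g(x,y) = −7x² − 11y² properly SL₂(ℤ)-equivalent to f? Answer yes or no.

D₁ = -308, D₂ = -308
f: reduced (well bottom): (6,2,13) with a≤c, −a<b≤a
g is negative-definite; reduce −g:
−g: reduced (well bottom): (7,0,11) with a≤c, −a<b≤a
flip sign back: reduced form of g is (-7,0,-11)
reduced forms (6, 2, 13) vs (-7, 0, -11) ⇒ inequivalent

no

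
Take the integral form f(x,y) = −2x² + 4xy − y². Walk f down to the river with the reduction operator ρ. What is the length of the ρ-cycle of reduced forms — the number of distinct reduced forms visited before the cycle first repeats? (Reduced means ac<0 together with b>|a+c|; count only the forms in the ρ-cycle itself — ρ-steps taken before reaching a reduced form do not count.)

D = 8, ⌊√D⌋ = 2
descent: ρ → (-1,2,1)  [lands on river]
river: ρ → (1,2,-1)
ρ-cycle length = 2 (tail of 1 descent step not counted)

2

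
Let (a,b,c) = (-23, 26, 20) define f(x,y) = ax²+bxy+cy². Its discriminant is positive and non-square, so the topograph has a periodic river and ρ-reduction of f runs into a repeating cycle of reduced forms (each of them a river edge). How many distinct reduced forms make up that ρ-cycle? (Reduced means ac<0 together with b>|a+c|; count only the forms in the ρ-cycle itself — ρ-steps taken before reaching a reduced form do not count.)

D = 2516, ⌊√D⌋ = 50
river: ρ → (20,14,-29)
river: ρ → (-29,44,5)
river: ρ → (5,46,-20)
river: ρ → (-20,34,17)
river: ρ → (17,34,-20)
river: ρ → (-20,46,5)
river: ρ → (5,44,-29)
river: ρ → (-29,14,20)
river: ρ → (20,26,-23)
river: ρ → (-23,20,23)
river: ρ → (23,26,-20)
river: ρ → (-20,14,29)
river: ρ → (29,44,-5)
river: ρ → (-5,46,20)
river: ρ → (20,34,-17)
river: ρ → (-17,34,20)
river: ρ → (20,46,-5)
river: ρ → (-5,44,29)
river: ρ → (29,14,-20)
river: ρ → (-20,26,23)
river: ρ → (23,20,-23)
river: ρ → (-23,26,20)
ρ-cycle length = 22 (tail of 0 descent steps not counted)

22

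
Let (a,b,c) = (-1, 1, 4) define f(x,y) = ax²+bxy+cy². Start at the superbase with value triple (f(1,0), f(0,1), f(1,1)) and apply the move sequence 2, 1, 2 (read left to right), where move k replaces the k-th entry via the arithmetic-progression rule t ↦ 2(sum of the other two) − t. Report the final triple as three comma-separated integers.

start (-1,4,4) = (f(1,0),f(0,1),f(1,1))
replace slot 2: 2·((-1)+4) − 4 = 2 → (-1,2,4)
replace slot 1: 2·(2+4) − (-1) = 13 → (13,2,4)
replace slot 2: 2·(13+4) − 2 = 32 → (13,32,4)

13,32,4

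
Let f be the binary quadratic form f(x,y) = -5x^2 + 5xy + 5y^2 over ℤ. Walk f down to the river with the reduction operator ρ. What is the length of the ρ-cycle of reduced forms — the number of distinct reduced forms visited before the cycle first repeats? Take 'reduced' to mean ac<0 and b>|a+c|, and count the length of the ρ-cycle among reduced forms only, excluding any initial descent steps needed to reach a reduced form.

D = 125, ⌊√D⌋ = 11
river: ρ → (5,5,-5)
river: ρ → (-5,5,5)
ρ-cycle length = 2 (tail of 0 descent steps not counted)

2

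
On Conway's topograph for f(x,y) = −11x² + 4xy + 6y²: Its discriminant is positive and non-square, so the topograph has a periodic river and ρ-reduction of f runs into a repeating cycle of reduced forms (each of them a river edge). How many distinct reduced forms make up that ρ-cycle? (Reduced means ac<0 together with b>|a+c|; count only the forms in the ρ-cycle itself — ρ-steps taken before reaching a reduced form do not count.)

D = 280, ⌊√D⌋ = 16
descent: ρ → (6,8,-9)  [lands on river]
river: ρ → (-9,10,5)
river: ρ → (5,10,-9)
river: ρ → (-9,8,6)
river: ρ → (6,16,-1)
river: ρ → (-1,16,6)
ρ-cycle length = 6 (tail of 1 descent step not counted)

6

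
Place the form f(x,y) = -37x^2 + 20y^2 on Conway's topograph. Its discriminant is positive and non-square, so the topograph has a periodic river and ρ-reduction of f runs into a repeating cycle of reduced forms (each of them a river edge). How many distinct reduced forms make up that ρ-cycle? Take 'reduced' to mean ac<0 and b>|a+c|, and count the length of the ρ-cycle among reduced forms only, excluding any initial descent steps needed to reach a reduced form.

D = 2960, ⌊√D⌋ = 54
descent: ρ → (20,40,-17)  [lands on river]
river: ρ → (-17,28,32)
river: ρ → (32,36,-13)
river: ρ → (-13,42,23)
river: ρ → (23,50,-5)
river: ρ → (-5,50,23)
river: ρ → (23,42,-13)
river: ρ → (-13,36,32)
river: ρ → (32,28,-17)
river: ρ → (-17,40,20)
ρ-cycle length = 10 (tail of 1 descent step not counted)

10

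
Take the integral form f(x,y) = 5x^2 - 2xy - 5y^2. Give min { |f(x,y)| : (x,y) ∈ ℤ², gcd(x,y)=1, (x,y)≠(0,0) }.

descent: ρ → (-5,2,5)  [lands on river]
river: ρ → (5,8,-2)
river: ρ → (-2,8,5)
river: ρ → (5,2,-5)
river: ρ → (-5,8,2)
river: ρ → (2,8,-5)
closes: descent 1, river 6
min |a| on river = 2

2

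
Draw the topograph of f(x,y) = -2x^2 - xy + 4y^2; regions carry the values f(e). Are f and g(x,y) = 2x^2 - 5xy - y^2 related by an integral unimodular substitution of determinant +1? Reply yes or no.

D₁ = 33, D₂ = 33
river cycle of f (length 4): (-2, 3, 3), (3, 3, -2), (-2, 5, 1), (1, 5, -2)
river cycle of g (length 4): (-1, 5, 2), (2, 3, -3), (-3, 3, 2), (2, 5, -1)
cycles differ ⇒ inequivalent

no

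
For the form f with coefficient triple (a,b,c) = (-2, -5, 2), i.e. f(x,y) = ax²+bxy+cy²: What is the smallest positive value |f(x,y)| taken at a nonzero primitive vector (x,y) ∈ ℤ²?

descent: ρ → (2,5,-2)  [lands on river]
river: ρ → (-2,3,4)
river: ρ → (4,5,-1)
river: ρ → (-1,5,4)
river: ρ → (4,3,-2)
river: ρ → (-2,5,2)
river: ρ → (2,3,-4)
river: ρ → (-4,5,1)
river: ρ → (1,5,-4)
river: ρ → (-4,3,2)
closes: descent 1, river 10
min |a| on river = 1

1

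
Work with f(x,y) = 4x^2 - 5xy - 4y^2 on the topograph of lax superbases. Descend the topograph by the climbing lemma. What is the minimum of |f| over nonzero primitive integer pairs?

descent: ρ → (-4,5,4)  [lands on river]
river: ρ → (4,3,-5)
river: ρ → (-5,7,2)
river: ρ → (2,9,-1)
river: ρ → (-1,9,2)
river: ρ → (2,7,-5)
river: ρ → (-5,3,4)
river: ρ → (4,5,-4)
river: ρ → (-4,3,5)
river: ρ → (5,7,-2)
river: ρ → (-2,9,1)
river: ρ → (1,9,-2)
river: ρ → (-2,7,5)
river: ρ → (5,3,-4)
closes: descent 1, river 14
min |a| on river = 1

1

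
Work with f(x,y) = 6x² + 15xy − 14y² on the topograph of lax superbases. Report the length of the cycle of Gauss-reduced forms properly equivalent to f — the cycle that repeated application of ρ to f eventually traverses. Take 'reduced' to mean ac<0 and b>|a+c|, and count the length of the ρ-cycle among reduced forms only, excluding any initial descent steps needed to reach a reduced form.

D = 561, ⌊√D⌋ = 23
river: ρ → (-14,13,7)
river: ρ → (7,15,-12)
river: ρ → (-12,9,10)
river: ρ → (10,11,-11)
river: ρ → (-11,11,10)
river: ρ → (10,9,-12)
river: ρ → (-12,15,7)
river: ρ → (7,13,-14)
river: ρ → (-14,15,6)
river: ρ → (6,21,-5)
river: ρ → (-5,19,10)
river: ρ → (10,21,-3)
river: ρ → (-3,21,10)
river: ρ → (10,19,-5)
river: ρ → (-5,21,6)
river: ρ → (6,15,-14)
ρ-cycle length = 16 (tail of 0 descent steps not counted)

16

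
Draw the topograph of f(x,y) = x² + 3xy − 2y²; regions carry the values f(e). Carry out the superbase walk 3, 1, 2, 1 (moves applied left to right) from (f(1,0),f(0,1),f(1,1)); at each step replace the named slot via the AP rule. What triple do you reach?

start (1,-2,2) = (f(1,0),f(0,1),f(1,1))
replace slot 3: 2·(1+(-2)) − 2 = -4 → (1,-2,-4)
replace slot 1: 2·((-2)+(-4)) − 1 = -13 → (-13,-2,-4)
replace slot 2: 2·((-13)+(-4)) − (-2) = -32 → (-13,-32,-4)
replace slot 1: 2·((-32)+(-4)) − (-13) = -59 → (-59,-32,-4)

-59,-32,-4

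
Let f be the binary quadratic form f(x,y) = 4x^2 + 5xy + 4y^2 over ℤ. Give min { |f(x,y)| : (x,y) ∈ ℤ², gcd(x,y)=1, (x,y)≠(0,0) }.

translate: b→-3 (≡5 mod 8), so (4,5,4)→(4,-3,3)
flip: (4,-3,3)→(3,3,4)
reduced (well bottom): (3,3,4) with a≤c, −a<b≤a
well minimum = a = 3

3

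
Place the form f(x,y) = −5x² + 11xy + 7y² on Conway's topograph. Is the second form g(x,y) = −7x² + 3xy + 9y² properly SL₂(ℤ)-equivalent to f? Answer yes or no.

D₁ = 261, D₂ = 261
river cycle of f (length 8): (7, 3, -9), (-9, 15, 1), (1, 15, -9), (-9, 3, 7), (7, 11, -5), (-5, 9, 9), (9, 9, -5), (-5, 11, 7)
river cycle of g (length 8): (9, 15, -1), (-1, 15, 9), (9, 3, -7), (-7, 11, 5), (5, 9, -9), (-9, 9, 5), (5, 11, -7), (-7, 3, 9)
cycles differ ⇒ inequivalent

no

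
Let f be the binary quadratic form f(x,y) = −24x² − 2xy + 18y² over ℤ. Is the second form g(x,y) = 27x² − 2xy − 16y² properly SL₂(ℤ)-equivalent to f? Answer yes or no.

D₁ = 1732, D₂ = 1732
river cycle of f (length 46): (18, 38, -4), (-4, 34, 36), (36, 38, -2), (-2, 38, 36), (36, 34, -4), (-4, 38, 18), (18, 34, -8), (-8, 30, 26), (26, 22, -12), (-12, 26, 22), … (36 more)
river cycle of g (length 42): (-16, 34, 9), (9, 38, -8), (-8, 26, 33), (33, 40, -1), (-1, 40, 33), (33, 26, -8), (-8, 38, 9), (9, 34, -16), (-16, 30, 13), (13, 22, -24), … (32 more)
cycles differ ⇒ inequivalent

no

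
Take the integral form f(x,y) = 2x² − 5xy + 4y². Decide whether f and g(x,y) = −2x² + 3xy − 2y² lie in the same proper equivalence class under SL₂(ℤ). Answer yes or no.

D₁ = -7, D₂ = -7
f: translate: b→-1 (≡-5 mod 4), so (2,-5,4)→(2,-1,1)
f: flip: (2,-1,1)→(1,1,2)
f: reduced (well bottom): (1,1,2) with a≤c, −a<b≤a
g is negative-definite; reduce −g:
−g: translate: b→1 (≡-3 mod 4), so (2,-3,2)→(2,1,1)
−g: flip: (2,1,1)→(1,-1,2)
−g: translate: b→1 (≡-1 mod 2), so (1,-1,2)→(1,1,2)
−g: reduced (well bottom): (1,1,2) with a≤c, −a<b≤a
flip sign back: reduced form of g is (-1,-1,-2)
reduced forms (1, 1, 2) vs (-1, -1, -2) ⇒ inequivalent

no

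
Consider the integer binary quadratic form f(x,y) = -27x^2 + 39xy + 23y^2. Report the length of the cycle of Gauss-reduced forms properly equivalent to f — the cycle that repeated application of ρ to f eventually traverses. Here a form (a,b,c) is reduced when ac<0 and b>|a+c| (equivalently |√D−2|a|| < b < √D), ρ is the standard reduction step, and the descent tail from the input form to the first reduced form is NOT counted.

D = 4005, ⌊√D⌋ = 63
river: ρ → (23,53,-13)
river: ρ → (-13,51,27)
river: ρ → (27,57,-7)
river: ρ → (-7,55,35)
river: ρ → (35,15,-27)
river: ρ → (-27,39,23)
ρ-cycle length = 6 (tail of 0 descent steps not counted)

6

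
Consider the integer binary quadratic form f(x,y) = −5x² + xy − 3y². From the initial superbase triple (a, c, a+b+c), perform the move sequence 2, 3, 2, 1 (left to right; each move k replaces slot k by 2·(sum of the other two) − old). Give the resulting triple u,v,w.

start (-5,-3,-7) = (f(1,0),f(0,1),f(1,1))
replace slot 2: 2·((-5)+(-7)) − (-3) = -21 → (-5,-21,-7)
replace slot 3: 2·((-5)+(-21)) − (-7) = -45 → (-5,-21,-45)
replace slot 2: 2·((-5)+(-45)) − (-21) = -79 → (-5,-79,-45)
replace slot 1: 2·((-79)+(-45)) − (-5) = -243 → (-243,-79,-45)

-243,-79,-45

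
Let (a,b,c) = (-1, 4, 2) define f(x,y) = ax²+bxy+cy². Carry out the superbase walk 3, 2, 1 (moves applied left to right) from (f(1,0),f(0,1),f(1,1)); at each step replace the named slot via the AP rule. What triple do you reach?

start (-1,2,5) = (f(1,0),f(0,1),f(1,1))
replace slot 3: 2·((-1)+2) − 5 = -3 → (-1,2,-3)
replace slot 2: 2·((-1)+(-3)) − 2 = -10 → (-1,-10,-3)
replace slot 1: 2·((-10)+(-3)) − (-1) = -25 → (-25,-10,-3)

-25,-10,-3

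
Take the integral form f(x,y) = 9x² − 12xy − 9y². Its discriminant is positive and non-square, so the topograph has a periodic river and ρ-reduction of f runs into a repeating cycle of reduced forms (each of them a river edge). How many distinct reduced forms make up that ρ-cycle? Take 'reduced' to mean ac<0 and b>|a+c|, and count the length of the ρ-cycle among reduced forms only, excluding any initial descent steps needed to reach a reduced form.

D = 468, ⌊√D⌋ = 21
descent: ρ → (-9,12,9)  [lands on river]
river: ρ → (9,6,-12)
river: ρ → (-12,18,3)
river: ρ → (3,18,-12)
river: ρ → (-12,6,9)
river: ρ → (9,12,-9)
river: ρ → (-9,6,12)
river: ρ → (12,18,-3)
river: ρ → (-3,18,12)
river: ρ → (12,6,-9)
ρ-cycle length = 10 (tail of 1 descent step not counted)

10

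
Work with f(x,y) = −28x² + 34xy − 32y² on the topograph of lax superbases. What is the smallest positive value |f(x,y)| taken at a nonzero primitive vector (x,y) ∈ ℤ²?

translate: b→22 (≡-34 mod 56), so (28,-34,32)→(28,22,26)
flip: (28,22,26)→(26,-22,28)
reduced (well bottom): (26,-22,28) with a≤c, −a<b≤a
well minimum |f| = |-26| = 26 (negative-definite)

26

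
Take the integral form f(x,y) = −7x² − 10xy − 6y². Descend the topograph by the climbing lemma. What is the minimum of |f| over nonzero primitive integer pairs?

translate: b→-4 (≡10 mod 14), so (7,10,6)→(7,-4,3)
flip: (7,-4,3)→(3,4,7)
translate: b→-2 (≡4 mod 6), so (3,4,7)→(3,-2,6)
reduced (well bottom): (3,-2,6) with a≤c, −a<b≤a
well minimum |f| = |-3| = 3 (negative-definite)

3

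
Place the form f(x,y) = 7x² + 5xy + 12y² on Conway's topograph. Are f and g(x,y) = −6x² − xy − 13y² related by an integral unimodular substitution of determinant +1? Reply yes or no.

D₁ = -311, D₂ = -311
f: reduced (well bottom): (7,5,12) with a≤c, −a<b≤a
g is negative-definite; reduce −g:
−g: reduced (well bottom): (6,1,13) with a≤c, −a<b≤a
flip sign back: reduced form of g is (-6,-1,-13)
reduced forms (7, 5, 12) vs (-6, -1, -13) ⇒ inequivalent

no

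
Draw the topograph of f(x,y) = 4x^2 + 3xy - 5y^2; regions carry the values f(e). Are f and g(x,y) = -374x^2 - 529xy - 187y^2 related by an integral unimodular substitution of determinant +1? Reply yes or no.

D₁ = 89, D₂ = 89
river cycle of f (length 14): (-5, 7, 2), (2, 9, -1), (-1, 9, 2), (2, 7, -5), (-5, 3, 4), (4, 5, -4), (-4, 3, 5), (5, 7, -2), (-2, 9, 1), (1, 9, -2), … (4 more)
river cycle of g (length 14): (-5, 7, 2), (2, 9, -1), (-1, 9, 2), (2, 7, -5), (-5, 3, 4), (4, 5, -4), (-4, 3, 5), (5, 7, -2), (-2, 9, 1), (1, 9, -2), … (4 more)
cycles coincide ⇒ equivalent

yes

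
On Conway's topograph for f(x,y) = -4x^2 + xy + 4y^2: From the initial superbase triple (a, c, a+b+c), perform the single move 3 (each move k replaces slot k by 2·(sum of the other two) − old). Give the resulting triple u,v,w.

start (-4,4,1) = (f(1,0),f(0,1),f(1,1))
replace slot 3: 2·((-4)+4) − 1 = -1 → (-4,4,-1)

-4,4,-1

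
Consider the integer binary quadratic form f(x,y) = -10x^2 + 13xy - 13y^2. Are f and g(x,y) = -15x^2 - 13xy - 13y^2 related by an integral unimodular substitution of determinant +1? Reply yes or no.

D₁ = -351, D₂ = -611
discriminants differ ⇒ not SL₂(ℤ)-equivalent

no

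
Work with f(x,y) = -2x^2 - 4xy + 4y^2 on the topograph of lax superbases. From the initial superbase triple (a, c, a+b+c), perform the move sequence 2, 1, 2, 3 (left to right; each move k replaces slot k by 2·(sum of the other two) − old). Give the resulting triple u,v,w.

start (-2,4,-2) = (f(1,0),f(0,1),f(1,1))
replace slot 2: 2·((-2)+(-2)) − 4 = -12 → (-2,-12,-2)
replace slot 1: 2·((-12)+(-2)) − (-2) = -26 → (-26,-12,-2)
replace slot 2: 2·((-26)+(-2)) − (-12) = -44 → (-26,-44,-2)
replace slot 3: 2·((-26)+(-44)) − (-2) = -138 → (-26,-44,-138)

-26,-44,-138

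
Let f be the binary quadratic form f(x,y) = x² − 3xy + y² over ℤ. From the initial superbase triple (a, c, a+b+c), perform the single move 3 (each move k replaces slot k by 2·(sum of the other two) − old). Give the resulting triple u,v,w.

start (1,1,-1) = (f(1,0),f(0,1),f(1,1))
replace slot 3: 2·(1+1) − (-1) = 5 → (1,1,5)

1,1,5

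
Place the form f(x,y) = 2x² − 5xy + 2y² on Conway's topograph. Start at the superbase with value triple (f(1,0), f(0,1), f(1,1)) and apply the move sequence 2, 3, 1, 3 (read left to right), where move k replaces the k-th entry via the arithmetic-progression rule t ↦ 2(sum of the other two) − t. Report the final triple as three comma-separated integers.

start (2,2,-1) = (f(1,0),f(0,1),f(1,1))
replace slot 2: 2·(2+(-1)) − 2 = 0 → (2,0,-1)
replace slot 3: 2·(2+0) − (-1) = 5 → (2,0,5)
replace slot 1: 2·(0+5) − 2 = 8 → (8,0,5)
replace slot 3: 2·(8+0) − 5 = 11 → (8,0,11)

8,0,11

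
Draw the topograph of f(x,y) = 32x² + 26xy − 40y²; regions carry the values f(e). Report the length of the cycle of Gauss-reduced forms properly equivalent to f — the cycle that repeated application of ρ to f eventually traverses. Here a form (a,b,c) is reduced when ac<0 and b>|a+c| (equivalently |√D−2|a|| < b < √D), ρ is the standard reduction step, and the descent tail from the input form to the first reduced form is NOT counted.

D = 5796, ⌊√D⌋ = 76
river: ρ → (-40,54,18)
river: ρ → (18,54,-40)
river: ρ → (-40,26,32)
river: ρ → (32,38,-34)
river: ρ → (-34,30,36)
river: ρ → (36,42,-28)
river: ρ → (-28,70,8)
river: ρ → (8,74,-10)
river: ρ → (-10,66,36)
river: ρ → (36,6,-40)
river: ρ → (-40,74,2)
river: ρ → (2,74,-40)
river: ρ → (-40,6,36)
river: ρ → (36,66,-10)
river: ρ → (-10,74,8)
river: ρ → (8,70,-28)
river: ρ → (-28,42,36)
river: ρ → (36,30,-34)
river: ρ → (-34,38,32)
river: ρ → (32,26,-40)
ρ-cycle length = 20 (tail of 0 descent steps not counted)

20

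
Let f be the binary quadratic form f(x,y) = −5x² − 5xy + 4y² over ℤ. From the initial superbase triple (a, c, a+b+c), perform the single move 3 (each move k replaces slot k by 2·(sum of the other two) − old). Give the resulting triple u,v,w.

start (-5,4,-6) = (f(1,0),f(0,1),f(1,1))
replace slot 3: 2·((-5)+4) − (-6) = 4 → (-5,4,4)

-5,4,4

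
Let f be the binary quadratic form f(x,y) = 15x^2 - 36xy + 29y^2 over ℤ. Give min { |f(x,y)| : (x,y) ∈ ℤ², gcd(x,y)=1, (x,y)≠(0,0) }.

translate: b→-6 (≡-36 mod 30), so (15,-36,29)→(15,-6,8)
flip: (15,-6,8)→(8,6,15)
reduced (well bottom): (8,6,15) with a≤c, −a<b≤a
well minimum = a = 8

8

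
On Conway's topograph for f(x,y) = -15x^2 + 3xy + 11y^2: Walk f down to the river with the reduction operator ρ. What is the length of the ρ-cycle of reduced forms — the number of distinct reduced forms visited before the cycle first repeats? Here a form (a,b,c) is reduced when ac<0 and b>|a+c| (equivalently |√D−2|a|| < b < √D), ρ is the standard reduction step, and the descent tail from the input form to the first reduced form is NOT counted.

D = 669, ⌊√D⌋ = 25
descent: ρ → (11,19,-7)  [lands on river]
river: ρ → (-7,23,5)
river: ρ → (5,17,-19)
river: ρ → (-19,21,3)
river: ρ → (3,21,-19)
river: ρ → (-19,17,5)
river: ρ → (5,23,-7)
river: ρ → (-7,19,11)
river: ρ → (11,25,-1)
river: ρ → (-1,25,11)
ρ-cycle length = 10 (tail of 1 descent step not counted)

10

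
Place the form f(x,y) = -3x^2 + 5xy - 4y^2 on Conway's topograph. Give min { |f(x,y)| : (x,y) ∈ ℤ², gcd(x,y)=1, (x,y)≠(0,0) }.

translate: b→1 (≡-5 mod 6), so (3,-5,4)→(3,1,2)
flip: (3,1,2)→(2,-1,3)
reduced (well bottom): (2,-1,3) with a≤c, −a<b≤a
well minimum |f| = |-2| = 2 (negative-definite)

2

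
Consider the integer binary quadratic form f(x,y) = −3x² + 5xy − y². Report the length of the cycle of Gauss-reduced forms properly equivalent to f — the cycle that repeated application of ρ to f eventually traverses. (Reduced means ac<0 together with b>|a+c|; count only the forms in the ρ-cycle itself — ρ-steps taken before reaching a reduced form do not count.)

D = 13, ⌊√D⌋ = 3
descent: ρ → (-1,3,1)  [lands on river]
river: ρ → (1,3,-1)
ρ-cycle length = 2 (tail of 1 descent step not counted)

2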